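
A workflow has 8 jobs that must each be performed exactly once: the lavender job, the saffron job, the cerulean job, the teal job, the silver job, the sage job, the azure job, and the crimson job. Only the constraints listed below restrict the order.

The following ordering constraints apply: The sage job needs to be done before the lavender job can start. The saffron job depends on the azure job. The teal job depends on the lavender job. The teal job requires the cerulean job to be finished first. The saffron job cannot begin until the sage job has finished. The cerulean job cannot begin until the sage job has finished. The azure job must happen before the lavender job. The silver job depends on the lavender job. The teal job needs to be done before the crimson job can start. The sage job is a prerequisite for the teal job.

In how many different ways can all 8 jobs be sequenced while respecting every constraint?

99

2 jobs have no prerequisites (the sage job, the azure job), so any of them could come first.
Enumerating by repeatedly choosing an available job (one whose prerequisites are all placed) gives 99 distinct complete orderings.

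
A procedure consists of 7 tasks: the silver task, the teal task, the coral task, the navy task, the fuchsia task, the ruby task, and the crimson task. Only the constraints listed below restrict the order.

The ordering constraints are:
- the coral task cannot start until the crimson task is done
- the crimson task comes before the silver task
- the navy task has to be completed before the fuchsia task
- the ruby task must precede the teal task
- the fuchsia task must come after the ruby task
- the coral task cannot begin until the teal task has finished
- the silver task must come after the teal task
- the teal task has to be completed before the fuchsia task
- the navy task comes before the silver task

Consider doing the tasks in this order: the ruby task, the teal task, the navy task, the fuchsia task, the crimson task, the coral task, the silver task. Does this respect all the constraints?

Every stated constraint is respected: the teal task sits at position 2, ahead of the silver task at position 7, and each of the other listed pairs likewise has the predecessor earlier in the sequence.

Yes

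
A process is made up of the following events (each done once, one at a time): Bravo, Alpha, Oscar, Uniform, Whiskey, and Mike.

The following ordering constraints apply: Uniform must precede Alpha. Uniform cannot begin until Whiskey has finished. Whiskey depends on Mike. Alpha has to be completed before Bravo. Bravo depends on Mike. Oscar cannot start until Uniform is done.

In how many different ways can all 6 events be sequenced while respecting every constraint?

3

Mike is the only event with nothing required before it, so every ordering starts there.
Enumerating by repeatedly choosing an available event (one whose prerequisites are all placed) gives 3 distinct complete orderings.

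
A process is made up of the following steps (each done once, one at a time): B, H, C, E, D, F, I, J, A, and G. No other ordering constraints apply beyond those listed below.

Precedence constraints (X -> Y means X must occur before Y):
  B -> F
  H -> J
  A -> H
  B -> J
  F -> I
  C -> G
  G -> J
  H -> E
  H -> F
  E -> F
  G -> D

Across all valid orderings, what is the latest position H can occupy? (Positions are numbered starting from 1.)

Every step that must follow H has to come after it. Tracing all chains starting from H, those steps are: E, F, I, J — 4 in total.
With 4 mandatory successors out of 10 steps total, the latest slot for H is 10−4 = 6, and it's reachable by doing all non-successors before H.

6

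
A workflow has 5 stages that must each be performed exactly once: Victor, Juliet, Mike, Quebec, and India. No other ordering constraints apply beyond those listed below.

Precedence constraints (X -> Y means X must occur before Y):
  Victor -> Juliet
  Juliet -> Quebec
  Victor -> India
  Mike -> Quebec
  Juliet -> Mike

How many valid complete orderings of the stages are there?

4

Only Victor has no prerequisites, so it must go first.
Counting all ways to extend the partial order to a total order gives 4.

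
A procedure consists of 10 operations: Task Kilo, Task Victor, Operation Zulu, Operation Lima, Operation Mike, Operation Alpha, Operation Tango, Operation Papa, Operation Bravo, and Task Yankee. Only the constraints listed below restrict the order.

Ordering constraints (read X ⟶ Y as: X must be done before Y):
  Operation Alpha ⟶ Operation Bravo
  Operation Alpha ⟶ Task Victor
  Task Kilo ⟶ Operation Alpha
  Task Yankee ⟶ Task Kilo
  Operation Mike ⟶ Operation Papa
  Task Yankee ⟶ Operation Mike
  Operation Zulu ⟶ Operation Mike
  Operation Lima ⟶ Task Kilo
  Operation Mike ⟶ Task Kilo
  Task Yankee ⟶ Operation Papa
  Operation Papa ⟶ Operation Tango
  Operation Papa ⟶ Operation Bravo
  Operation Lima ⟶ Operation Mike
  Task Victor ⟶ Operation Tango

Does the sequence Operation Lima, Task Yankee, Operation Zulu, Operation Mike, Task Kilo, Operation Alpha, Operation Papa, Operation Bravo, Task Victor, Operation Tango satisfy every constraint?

Going through the constraints one by one, each required predecessor appears earlier in the sequence than its dependent — e.g. Task Yankee (position 2) is before Operation Papa (position 7), as required.

Yes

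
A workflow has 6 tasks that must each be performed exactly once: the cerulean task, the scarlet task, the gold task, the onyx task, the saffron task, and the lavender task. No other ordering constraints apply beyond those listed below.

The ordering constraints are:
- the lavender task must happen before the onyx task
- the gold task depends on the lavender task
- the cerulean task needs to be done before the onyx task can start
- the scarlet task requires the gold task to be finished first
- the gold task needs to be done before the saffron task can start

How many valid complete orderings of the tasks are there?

2 tasks have no prerequisites (the cerulean task, the lavender task), so any of them could come first.
Counting all ways to extend the partial order to a total order gives 28.

28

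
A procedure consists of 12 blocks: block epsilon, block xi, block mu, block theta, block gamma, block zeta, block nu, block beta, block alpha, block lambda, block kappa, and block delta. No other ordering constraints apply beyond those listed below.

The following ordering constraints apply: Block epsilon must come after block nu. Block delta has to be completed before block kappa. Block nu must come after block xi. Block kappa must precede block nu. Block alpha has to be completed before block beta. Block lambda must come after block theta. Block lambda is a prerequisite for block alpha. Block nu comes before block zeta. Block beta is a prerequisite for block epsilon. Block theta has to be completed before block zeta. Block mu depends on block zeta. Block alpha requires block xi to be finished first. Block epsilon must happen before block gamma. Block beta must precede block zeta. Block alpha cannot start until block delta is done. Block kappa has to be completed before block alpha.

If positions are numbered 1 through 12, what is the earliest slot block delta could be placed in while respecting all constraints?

1

Nothing is required before block delta; it can be the very first block.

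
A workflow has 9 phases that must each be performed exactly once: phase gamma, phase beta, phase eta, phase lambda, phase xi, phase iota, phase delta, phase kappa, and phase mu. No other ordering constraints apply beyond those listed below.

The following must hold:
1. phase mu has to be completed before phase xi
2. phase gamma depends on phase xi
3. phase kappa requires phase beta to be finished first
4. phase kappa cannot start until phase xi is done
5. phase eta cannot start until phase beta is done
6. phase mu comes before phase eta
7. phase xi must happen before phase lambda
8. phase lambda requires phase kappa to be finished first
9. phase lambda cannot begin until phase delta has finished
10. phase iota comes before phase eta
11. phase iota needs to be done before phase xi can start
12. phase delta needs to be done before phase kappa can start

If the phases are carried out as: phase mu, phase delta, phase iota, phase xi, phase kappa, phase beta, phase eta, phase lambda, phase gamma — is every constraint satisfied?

No

Here phase beta comes after phase kappa.
Since phase beta is required before phase kappa, the ordering is invalid.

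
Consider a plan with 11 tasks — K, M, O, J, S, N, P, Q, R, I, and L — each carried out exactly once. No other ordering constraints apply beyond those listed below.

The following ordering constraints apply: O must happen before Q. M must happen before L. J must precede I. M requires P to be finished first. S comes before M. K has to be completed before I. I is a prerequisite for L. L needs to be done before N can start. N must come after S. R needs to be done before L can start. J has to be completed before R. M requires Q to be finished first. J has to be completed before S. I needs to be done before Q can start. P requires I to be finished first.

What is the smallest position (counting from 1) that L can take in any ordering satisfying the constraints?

Every task that must precede L has to come before it. Tracing all chains that end at L, those tasks are: K, M, O, J, S, P, Q, R, I — 9 in total.
So at minimum 9 tasks come before L, putting L no earlier than position 10. That position is achievable by scheduling exactly those predecessors first.

10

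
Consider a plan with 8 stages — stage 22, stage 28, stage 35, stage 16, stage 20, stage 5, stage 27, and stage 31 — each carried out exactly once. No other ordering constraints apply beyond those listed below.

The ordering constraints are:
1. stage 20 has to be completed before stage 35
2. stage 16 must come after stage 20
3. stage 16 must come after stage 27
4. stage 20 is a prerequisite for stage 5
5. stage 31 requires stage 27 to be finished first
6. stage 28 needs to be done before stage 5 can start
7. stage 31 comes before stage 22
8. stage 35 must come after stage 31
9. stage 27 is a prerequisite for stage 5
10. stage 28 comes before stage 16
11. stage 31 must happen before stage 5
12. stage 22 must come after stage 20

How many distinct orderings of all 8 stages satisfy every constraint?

3 stages have no prerequisites (stage 28, stage 20, stage 27), so any of them could come first.
Counting all ways to extend the partial order to a total order gives 372.

372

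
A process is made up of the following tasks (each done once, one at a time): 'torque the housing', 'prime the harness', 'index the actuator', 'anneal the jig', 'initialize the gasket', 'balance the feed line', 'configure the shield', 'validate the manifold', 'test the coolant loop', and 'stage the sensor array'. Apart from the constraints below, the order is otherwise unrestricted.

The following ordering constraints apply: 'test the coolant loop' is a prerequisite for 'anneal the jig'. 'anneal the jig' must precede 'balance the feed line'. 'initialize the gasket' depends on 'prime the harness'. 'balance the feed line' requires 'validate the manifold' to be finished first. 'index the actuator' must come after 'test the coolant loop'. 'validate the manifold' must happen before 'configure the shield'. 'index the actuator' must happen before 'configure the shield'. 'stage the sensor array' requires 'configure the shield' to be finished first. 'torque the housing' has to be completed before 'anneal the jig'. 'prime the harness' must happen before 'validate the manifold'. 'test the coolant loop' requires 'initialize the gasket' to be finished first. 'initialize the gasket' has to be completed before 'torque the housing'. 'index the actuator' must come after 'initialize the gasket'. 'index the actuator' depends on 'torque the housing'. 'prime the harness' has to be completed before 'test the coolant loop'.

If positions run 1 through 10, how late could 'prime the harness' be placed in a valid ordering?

1

The tasks that are forced after 'prime the harness', directly or by a chain of constraints, are 'torque the housing', 'index the actuator', 'anneal the jig', 'initialize the gasket', 'balance the feed line', 'configure the shield', 'validate the manifold', 'test the coolant loop', 'stage the sensor array'. That's 9 tasks.
So at least 9 tasks follow 'prime the harness', putting 'prime the harness' no later than position 1. That position is achievable by scheduling everything else first.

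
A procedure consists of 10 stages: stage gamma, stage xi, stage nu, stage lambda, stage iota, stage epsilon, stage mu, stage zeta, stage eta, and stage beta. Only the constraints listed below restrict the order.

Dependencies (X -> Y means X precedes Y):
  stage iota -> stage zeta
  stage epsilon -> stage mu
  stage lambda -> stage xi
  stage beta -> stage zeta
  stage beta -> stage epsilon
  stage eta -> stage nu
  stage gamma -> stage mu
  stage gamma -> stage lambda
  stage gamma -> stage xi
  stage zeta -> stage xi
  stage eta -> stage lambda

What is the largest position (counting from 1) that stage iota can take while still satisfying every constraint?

Every stage that must follow stage iota has to come after it. Tracing all chains starting from stage iota, those stages are: stage xi, stage zeta — 2 in total.
With 2 mandatory successors out of 10 stages total, the latest slot for stage iota is 10−2 = 8, and it's reachable by doing all non-successors before stage iota.

8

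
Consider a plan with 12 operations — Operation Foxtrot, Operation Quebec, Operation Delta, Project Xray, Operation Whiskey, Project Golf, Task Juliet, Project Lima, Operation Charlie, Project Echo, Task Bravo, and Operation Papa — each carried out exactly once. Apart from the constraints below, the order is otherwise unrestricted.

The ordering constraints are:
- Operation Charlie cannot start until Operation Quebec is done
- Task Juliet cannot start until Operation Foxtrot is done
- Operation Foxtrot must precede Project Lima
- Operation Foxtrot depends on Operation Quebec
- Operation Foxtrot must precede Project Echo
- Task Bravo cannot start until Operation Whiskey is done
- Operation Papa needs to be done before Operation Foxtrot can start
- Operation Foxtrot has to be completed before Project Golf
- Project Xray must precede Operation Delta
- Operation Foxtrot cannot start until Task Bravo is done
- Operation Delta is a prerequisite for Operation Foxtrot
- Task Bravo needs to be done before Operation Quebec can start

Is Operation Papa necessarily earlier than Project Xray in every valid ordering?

Operation Papa and Project Xray are not related by any chain of constraints.
So Operation Papa can come before Project Xray or after — it is not forced.

No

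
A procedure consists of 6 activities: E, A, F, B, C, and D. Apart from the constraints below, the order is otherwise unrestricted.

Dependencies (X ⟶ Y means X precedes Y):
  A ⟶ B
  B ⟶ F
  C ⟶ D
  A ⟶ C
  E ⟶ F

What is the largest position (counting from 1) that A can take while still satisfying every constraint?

2

Every activity that must follow A has to come after it. Tracing all chains starting from A, those activities are: F, B, C, D — 4 in total.
So at least 4 activities follow A, putting A no later than position 2. That position is achievable by scheduling everything else first.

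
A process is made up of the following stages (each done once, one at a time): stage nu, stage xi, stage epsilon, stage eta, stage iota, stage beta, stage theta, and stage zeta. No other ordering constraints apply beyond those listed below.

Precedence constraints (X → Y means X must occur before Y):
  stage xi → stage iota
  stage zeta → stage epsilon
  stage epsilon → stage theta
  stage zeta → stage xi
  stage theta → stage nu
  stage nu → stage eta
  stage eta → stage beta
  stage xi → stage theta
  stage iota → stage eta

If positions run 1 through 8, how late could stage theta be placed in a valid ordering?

5

The stages that are forced after stage theta, directly or by a chain of constraints, are stage nu, stage eta, stage beta. That's 3 stages.
With 3 mandatory successors out of 8 stages total, the latest slot for stage theta is 8−3 = 5, and it's reachable by doing all non-successors before stage theta.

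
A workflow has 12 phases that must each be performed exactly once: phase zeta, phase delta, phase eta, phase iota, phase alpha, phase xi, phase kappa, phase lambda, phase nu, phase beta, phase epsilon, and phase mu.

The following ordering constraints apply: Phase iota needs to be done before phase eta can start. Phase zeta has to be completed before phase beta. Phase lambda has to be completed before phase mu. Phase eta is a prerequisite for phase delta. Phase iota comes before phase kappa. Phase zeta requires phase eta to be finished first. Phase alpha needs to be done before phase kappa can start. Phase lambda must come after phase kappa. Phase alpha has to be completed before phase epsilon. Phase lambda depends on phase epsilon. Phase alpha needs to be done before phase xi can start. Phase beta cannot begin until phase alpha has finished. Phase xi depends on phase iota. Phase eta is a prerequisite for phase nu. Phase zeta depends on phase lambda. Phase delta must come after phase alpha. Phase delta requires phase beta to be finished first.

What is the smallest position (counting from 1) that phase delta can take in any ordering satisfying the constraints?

9

Working backwards through the constraints from phase delta, its full set of required predecessors is phase zeta, phase eta, phase iota, phase alpha, phase kappa, phase lambda, phase beta, phase epsilon — 8 of them.
With 8 mandatory predecessors, the earliest phase delta can sit is position 8+1 = 9, and placing just those 8 first achieves it.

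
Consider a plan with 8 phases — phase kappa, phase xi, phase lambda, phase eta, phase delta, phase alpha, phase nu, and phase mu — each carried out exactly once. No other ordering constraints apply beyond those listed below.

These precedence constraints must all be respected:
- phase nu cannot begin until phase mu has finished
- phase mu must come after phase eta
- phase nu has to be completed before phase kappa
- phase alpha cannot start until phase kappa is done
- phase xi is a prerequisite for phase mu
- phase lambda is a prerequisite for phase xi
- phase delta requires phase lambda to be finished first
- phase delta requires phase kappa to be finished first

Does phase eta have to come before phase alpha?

Chaining the stated constraints: phase eta → phase mu → phase nu → phase kappa → phase alpha.
That forces phase eta before phase alpha in every valid schedule.

Yes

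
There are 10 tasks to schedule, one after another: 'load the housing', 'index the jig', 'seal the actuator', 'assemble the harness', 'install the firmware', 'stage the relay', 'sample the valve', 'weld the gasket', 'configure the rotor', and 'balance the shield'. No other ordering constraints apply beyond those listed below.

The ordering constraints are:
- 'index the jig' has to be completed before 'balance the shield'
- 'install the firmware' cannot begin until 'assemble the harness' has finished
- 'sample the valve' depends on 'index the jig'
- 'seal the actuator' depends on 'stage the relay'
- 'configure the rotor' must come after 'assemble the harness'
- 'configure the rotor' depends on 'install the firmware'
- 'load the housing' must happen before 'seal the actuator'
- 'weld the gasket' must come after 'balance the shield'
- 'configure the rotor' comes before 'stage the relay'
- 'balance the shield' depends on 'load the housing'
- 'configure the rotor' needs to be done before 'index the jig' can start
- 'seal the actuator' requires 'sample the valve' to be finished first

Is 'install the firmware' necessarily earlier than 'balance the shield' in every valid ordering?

Yes

Following the dependencies: 'install the firmware' → 'configure the rotor' → 'index the jig' → 'balance the shield'.
Hence 'install the firmware' necessarily comes before 'balance the shield'.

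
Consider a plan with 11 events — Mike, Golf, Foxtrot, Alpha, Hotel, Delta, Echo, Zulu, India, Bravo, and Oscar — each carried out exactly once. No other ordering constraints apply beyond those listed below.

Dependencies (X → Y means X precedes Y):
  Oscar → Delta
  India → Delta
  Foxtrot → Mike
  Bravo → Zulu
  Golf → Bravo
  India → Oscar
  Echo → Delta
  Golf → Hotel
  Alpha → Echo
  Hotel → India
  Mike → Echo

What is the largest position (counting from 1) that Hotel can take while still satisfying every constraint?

8

Following every chain forward from Hotel, the events that must come later are Delta, India, Oscar — 3 of them.
So at least 3 events follow Hotel, putting Hotel no later than position 8. That position is achievable by scheduling everything else first.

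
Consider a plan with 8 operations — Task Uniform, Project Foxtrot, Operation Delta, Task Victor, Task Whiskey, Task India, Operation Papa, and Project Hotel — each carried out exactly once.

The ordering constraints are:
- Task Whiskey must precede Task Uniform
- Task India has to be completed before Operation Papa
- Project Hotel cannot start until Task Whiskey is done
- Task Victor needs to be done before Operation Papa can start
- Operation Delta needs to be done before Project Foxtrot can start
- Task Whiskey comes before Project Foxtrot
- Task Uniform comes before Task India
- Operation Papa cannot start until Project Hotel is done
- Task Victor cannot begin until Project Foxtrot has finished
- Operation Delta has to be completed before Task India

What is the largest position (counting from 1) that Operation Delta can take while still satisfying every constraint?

Following every chain forward from Operation Delta, the operations that must come later are Project Foxtrot, Task Victor, Task India, Operation Papa — 4 of them.
So at least 4 operations follow Operation Delta, putting Operation Delta no later than position 4. That position is achievable by scheduling everything else first.

4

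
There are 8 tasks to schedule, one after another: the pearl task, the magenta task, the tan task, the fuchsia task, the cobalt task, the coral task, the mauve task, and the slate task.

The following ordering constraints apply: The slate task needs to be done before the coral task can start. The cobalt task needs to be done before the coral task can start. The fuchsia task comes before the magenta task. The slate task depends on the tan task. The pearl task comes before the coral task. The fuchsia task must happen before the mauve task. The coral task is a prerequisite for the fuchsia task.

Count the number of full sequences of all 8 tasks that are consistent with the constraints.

24

3 tasks have no prerequisites (the pearl task, the tan task, the cobalt task), so any of them could come first.
Enumerating by repeatedly choosing an available task (one whose prerequisites are all placed) gives 24 distinct complete orderings.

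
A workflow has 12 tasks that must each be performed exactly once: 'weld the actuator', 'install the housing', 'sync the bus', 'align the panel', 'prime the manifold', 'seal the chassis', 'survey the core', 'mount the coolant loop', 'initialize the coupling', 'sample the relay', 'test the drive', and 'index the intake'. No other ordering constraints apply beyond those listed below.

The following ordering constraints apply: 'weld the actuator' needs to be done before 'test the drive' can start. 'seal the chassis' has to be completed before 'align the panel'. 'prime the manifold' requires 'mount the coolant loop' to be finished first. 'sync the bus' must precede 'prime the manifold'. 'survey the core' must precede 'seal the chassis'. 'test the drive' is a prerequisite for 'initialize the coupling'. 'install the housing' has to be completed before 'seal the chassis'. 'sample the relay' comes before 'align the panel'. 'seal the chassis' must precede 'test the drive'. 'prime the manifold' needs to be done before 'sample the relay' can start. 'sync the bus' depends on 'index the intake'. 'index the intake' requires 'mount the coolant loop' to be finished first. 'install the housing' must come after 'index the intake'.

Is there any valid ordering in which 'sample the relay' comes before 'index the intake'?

No

There is a dependency chain 'index the intake' → 'sync the bus' → 'prime the manifold' → 'sample the relay', so 'sample the relay' always comes after 'index the intake'.
So no valid ordering can have 'sample the relay' before 'index the intake'.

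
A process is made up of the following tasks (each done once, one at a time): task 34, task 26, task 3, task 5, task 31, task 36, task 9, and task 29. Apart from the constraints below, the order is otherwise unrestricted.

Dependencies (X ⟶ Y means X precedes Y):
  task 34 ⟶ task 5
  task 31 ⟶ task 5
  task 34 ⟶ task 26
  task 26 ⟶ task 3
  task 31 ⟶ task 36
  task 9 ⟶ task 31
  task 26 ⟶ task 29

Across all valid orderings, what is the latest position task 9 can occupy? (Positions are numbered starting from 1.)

5

Following every chain forward from task 9, the tasks that must come later are task 5, task 31, task 36 — 3 of them.
So at least 3 tasks follow task 9, putting task 9 no later than position 5. That position is achievable by scheduling everything else first.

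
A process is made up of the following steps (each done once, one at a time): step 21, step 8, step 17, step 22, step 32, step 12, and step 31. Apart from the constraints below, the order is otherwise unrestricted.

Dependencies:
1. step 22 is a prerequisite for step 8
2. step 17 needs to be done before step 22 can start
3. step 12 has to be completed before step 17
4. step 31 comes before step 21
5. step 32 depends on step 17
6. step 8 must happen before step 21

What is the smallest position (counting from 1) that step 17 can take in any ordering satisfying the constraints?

The only step forced before step 17 (directly or transitively) is step 12.
So at minimum 1 step comes before step 17, putting step 17 no earlier than position 2. That position is achievable by scheduling exactly that predecessor first.

2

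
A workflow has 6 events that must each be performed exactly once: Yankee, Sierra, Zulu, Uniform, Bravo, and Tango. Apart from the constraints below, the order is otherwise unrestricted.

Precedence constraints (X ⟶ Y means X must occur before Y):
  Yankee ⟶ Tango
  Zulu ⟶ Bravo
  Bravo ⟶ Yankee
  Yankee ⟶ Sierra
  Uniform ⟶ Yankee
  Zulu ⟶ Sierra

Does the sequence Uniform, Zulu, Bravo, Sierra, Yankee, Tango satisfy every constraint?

The sequence places Sierra ahead of Yankee.
Since Yankee is required before Sierra, the ordering is invalid.

No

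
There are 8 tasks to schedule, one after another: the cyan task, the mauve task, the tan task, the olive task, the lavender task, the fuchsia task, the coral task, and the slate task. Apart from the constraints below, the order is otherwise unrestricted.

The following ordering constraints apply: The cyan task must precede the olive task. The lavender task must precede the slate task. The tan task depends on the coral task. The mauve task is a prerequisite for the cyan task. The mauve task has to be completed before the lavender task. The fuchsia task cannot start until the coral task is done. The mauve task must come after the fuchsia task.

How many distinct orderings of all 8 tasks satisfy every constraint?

42

The coral task is the only task with nothing required before it, so every ordering starts there.
Systematically extending each partial ordering one task at a time and counting, there are 42 complete orderings.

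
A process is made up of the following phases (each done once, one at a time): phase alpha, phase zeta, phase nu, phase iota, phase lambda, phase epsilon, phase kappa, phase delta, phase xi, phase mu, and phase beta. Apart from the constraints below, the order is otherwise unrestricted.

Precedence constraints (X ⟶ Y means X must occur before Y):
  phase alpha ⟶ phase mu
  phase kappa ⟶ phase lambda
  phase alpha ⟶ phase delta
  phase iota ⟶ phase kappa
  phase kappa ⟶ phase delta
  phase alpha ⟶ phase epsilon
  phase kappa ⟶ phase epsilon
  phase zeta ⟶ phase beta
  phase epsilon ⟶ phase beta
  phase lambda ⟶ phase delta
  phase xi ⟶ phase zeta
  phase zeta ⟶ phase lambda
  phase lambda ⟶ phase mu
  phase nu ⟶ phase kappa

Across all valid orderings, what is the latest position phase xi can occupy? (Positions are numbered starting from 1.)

6

Every phase that must follow phase xi has to come after it. Tracing all chains starting from phase xi, those phases are: phase zeta, phase lambda, phase delta, phase mu, phase beta — 5 in total.
With 5 mandatory successors out of 11 phases total, the latest slot for phase xi is 11−5 = 6, and it's reachable by doing all non-successors before phase xi.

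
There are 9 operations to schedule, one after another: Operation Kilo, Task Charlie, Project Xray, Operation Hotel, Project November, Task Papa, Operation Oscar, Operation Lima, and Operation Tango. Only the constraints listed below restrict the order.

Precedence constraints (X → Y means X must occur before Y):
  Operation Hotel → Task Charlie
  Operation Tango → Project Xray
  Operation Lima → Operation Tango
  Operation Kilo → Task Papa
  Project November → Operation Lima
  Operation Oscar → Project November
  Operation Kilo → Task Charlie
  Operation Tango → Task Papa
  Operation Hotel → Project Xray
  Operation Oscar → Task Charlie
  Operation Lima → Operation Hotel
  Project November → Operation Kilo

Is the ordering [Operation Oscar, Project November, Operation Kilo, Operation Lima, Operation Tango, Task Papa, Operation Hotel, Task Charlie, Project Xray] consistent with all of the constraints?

Checking each listed constraint against this order: for instance, Operation Oscar is in position 1 and Task Charlie in position 8, so that constraint holds — and the remaining constraints check out the same way.

Yes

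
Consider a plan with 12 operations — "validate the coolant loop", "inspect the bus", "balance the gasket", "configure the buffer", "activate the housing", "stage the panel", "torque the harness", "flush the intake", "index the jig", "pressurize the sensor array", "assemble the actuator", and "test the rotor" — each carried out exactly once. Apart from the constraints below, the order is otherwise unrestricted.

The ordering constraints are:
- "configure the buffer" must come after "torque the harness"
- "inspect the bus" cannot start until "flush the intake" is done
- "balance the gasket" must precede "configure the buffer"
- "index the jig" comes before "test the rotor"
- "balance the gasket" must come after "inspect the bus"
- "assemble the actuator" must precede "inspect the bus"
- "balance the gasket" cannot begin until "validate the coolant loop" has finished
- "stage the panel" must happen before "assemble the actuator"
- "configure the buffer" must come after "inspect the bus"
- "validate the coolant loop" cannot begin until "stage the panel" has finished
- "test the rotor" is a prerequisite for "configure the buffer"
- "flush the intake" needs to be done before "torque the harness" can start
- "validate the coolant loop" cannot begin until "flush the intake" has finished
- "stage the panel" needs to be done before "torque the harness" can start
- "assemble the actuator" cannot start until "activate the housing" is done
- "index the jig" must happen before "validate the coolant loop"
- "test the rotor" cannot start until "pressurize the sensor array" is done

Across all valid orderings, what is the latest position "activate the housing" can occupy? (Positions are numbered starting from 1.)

Following every chain forward from "activate the housing", the operations that must come later are "inspect the bus", "balance the gasket", "configure the buffer", "assemble the actuator" — 4 of them.
With 4 mandatory successors out of 12 operations total, the latest slot for "activate the housing" is 12−4 = 8, and it's reachable by doing all non-successors before "activate the housing".

8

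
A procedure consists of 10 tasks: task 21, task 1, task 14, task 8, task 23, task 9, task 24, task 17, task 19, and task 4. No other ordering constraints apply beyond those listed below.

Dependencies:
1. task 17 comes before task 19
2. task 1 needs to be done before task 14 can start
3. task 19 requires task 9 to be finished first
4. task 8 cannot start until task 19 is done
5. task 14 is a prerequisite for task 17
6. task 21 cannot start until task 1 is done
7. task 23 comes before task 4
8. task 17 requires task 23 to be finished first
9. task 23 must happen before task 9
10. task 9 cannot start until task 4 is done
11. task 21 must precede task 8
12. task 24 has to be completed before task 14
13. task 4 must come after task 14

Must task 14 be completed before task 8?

Tracing the constraints gives a chain: task 14 → task 17 → task 19 → task 8.
Hence task 14 necessarily comes before task 8.

Yes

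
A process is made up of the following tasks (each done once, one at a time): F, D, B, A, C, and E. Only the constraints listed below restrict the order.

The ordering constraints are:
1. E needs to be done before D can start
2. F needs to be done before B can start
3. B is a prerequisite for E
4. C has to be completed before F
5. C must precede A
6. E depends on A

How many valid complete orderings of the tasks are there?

C is the only task with nothing required before it, so every ordering starts there.
Counting all ways to extend the partial order to a total order gives 3.

3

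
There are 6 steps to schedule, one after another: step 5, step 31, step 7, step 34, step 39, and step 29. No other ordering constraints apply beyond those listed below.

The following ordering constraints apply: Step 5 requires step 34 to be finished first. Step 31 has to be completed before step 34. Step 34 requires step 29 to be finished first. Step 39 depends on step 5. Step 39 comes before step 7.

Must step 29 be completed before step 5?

Yes

Tracing the constraints gives a chain: step 29 → step 34 → step 5.
Hence step 29 necessarily comes before step 5.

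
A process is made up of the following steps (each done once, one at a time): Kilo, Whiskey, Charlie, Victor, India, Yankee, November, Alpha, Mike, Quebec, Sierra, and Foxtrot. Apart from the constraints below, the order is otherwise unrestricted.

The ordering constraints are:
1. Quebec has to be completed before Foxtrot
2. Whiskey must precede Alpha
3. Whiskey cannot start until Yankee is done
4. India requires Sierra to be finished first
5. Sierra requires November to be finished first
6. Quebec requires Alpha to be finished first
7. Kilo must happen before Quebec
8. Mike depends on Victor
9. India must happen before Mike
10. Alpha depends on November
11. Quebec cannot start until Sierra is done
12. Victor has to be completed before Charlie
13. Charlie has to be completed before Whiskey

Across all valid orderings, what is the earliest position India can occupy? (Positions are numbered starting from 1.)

3

The steps that are forced before India, directly or transitively, are November, Sierra. That's 2 steps.
With 2 mandatory predecessors, the earliest India can sit is position 2+1 = 3, and placing just those 2 first achieves it.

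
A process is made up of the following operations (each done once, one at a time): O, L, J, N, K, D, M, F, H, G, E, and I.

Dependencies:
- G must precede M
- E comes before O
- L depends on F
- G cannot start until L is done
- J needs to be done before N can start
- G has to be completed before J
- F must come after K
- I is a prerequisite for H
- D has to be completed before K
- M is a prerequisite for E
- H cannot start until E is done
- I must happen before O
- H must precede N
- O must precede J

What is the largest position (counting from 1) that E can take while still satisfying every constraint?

8

Every operation that must follow E has to come after it. Tracing all chains starting from E, those operations are: O, J, N, H — 4 in total.
With 4 mandatory successors out of 12 operations total, the latest slot for E is 12−4 = 8, and it's reachable by doing all non-successors before E.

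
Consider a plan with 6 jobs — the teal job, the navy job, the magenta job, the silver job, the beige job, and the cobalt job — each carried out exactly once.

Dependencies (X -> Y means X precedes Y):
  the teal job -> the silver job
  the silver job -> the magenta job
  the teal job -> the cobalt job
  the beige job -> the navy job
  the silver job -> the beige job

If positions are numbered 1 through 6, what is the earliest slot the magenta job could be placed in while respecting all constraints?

3

Every job that must precede the magenta job has to come before it. Tracing all chains that end at the magenta job, those jobs are: the teal job, the silver job — 2 in total.
With 2 mandatory predecessors, the earliest the magenta job can sit is position 2+1 = 3, and placing just those 2 first achieves it.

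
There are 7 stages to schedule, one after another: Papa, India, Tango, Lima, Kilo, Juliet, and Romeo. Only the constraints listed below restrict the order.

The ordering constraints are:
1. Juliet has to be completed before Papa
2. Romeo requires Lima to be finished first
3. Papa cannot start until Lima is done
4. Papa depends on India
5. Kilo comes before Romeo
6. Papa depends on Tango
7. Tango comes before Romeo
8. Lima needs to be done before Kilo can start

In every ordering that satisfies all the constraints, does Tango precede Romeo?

Yes

Following the dependencies: Tango → Romeo.
So Tango must precede Romeo in any valid ordering.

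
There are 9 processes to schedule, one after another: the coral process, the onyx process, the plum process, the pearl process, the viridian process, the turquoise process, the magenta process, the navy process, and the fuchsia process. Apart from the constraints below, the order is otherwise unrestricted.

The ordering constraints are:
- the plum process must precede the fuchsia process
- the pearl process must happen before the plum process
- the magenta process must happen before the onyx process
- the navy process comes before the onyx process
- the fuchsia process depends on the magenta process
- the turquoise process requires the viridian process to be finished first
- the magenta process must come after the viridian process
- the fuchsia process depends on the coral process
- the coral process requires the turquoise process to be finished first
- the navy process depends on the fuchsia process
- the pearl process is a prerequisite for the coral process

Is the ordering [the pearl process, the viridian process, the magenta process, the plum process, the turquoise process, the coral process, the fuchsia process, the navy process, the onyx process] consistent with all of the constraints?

Every stated constraint is respected: the magenta process sits at position 3, ahead of the onyx process at position 9, and each of the other listed pairs likewise has the predecessor earlier in the sequence.

Yes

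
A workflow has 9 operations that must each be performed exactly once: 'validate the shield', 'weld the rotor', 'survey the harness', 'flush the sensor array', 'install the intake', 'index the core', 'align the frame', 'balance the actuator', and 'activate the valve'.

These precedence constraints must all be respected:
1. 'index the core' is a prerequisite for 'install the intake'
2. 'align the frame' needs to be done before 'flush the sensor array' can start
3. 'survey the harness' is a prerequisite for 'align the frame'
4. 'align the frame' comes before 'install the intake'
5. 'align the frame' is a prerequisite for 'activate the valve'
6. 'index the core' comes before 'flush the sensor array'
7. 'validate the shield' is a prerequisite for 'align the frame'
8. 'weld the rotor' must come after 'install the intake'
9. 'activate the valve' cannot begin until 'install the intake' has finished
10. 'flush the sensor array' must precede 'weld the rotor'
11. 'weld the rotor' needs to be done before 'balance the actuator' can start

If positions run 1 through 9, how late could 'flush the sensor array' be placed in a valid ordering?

7

Every operation that must follow 'flush the sensor array' has to come after it. Tracing all chains starting from 'flush the sensor array', those operations are: 'weld the rotor', 'balance the actuator' — 2 in total.
With 2 mandatory successors out of 9 operations total, the latest slot for 'flush the sensor array' is 9−2 = 7, and it's reachable by doing all non-successors before 'flush the sensor array'.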